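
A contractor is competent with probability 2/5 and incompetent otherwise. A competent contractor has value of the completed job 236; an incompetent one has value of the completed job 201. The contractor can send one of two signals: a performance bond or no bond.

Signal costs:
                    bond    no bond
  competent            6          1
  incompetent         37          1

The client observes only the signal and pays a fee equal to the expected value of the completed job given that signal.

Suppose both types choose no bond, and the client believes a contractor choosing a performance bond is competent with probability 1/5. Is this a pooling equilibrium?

At the pooled signal (no bond) the client holds the prior 2/5 and pays 2/5·236 + 3/5·201 = 215. Off-path (bond) belief 1/5 gives 1/5·236 + 4/5·201 = 208.
Competent: no bond gives 215 − 1 = 214; bond gives 208 − 6 = 202. Stays. ✓
Incompetent: no bond gives 215 − 1 = 214; bond gives 208 − 37 = 171. Stays. ✓

Yes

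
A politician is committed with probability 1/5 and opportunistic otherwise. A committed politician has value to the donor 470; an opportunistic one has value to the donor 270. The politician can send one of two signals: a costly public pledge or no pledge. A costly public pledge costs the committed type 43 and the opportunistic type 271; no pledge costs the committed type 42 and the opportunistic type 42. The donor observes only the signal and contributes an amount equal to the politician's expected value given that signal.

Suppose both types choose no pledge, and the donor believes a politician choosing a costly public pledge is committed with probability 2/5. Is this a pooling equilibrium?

No

At the pooled signal (no pledge) the donor holds the prior 1/5 and pays 1/5·470 + 4/5·270 = 310. Off-path (pledge) belief 2/5 gives 2/5·470 + 3/5·270 = 350.
Committed: no pledge gives 310 − 42 = 268; pledge gives 350 − 43 = 307. Deviates. ✗
Opportunistic: no pledge gives 310 − 42 = 268; pledge gives 350 − 271 = 79. Stays. ✓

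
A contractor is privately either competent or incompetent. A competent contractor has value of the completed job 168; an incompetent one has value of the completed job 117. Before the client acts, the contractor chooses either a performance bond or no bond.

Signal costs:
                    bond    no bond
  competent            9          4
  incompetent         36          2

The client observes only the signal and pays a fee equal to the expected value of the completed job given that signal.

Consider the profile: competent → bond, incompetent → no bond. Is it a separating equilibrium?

No

If types separate, bond earns payment 168 and no bond earns 117.
Competent: bond gives 168 − 9 = 159; no bond gives 117 − 4 = 113. No deviation. ✓
Incompetent: no bond gives 117 − 2 = 115; bond gives 168 − 36 = 132. Would deviate. ✗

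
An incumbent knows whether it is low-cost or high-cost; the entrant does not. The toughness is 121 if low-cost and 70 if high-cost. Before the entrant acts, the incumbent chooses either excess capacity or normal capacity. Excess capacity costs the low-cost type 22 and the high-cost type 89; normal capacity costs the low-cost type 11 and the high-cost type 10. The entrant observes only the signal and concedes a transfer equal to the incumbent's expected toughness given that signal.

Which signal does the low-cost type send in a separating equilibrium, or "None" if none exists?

Try low-cost → excess capacity, high-cost → normal capacity:
  Under separation the entrant infers type exactly: excess capacity → low-cost (pays 121), normal capacity → high-cost (pays 70).
  Low-cost: excess capacity gives 121 − 22 = 99; normal capacity gives 70 − 11 = 59. No deviation. ✓
  High-cost: normal capacity gives 70 − 10 = 60; excess capacity gives 121 − 89 = 32. No deviation. ✓
Both hold — the low-cost type sends excess capacity.

excess capacity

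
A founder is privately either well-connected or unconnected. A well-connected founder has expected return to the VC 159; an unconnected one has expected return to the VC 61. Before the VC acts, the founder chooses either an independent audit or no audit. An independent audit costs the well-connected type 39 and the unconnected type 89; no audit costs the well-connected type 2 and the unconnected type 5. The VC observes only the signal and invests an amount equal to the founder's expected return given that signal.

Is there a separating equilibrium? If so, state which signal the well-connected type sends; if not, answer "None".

None

Try well-connected → audit, unconnected → no audit:
  Under separation the VC infers type exactly: audit → well-connected (pays 159), no audit → unconnected (pays 61).
  Well-connected: audit gives 159 − 39 = 120; no audit gives 61 − 2 = 59. No deviation. ✓
  Unconnected: no audit gives 61 − 5 = 56; audit gives 159 − 89 = 70. Would deviate. ✗
Try well-connected → no audit, unconnected → audit:
  Under separation the VC infers type exactly: no audit → well-connected (pays 159), audit → unconnected (pays 61).
  Well-connected: no audit gives 159 − 2 = 157; audit gives 61 − 39 = 22. No deviation. ✓
  Unconnected: audit gives 61 − 89 = -28; no audit gives 159 − 5 = 154. Would deviate. ✗
Neither assignment is incentive-compatible.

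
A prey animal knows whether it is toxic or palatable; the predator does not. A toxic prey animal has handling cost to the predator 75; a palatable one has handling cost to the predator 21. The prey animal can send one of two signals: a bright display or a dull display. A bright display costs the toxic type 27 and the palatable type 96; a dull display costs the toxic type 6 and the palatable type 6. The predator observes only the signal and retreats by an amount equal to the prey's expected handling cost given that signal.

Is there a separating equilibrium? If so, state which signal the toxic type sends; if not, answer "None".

Try toxic → bright display, palatable → dull display:
  If types separate, bright display earns payment 75 and dull display earns 21.
  Toxic: bright display gives 75 − 27 = 48; dull display gives 21 − 6 = 15. No deviation. ✓
  Palatable: dull display gives 21 − 6 = 15; bright display gives 75 − 96 = -21. No deviation. ✓
Both hold — the toxic type sends bright display.

bright display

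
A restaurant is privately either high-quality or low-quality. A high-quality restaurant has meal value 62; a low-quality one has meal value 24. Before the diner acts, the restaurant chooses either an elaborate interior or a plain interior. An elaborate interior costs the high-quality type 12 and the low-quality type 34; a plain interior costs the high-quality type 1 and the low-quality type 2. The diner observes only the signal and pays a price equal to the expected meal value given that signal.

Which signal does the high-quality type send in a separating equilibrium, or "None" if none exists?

Try high-quality → elaborate interior, low-quality → plain interior:
  Under separation the diner infers type exactly: elaborate interior → high-quality (pays 62), plain interior → low-quality (pays 24).
  High-quality: elaborate interior gives 62 − 12 = 50; plain interior gives 24 − 1 = 23. No deviation. ✓
  Low-quality: plain interior gives 24 − 2 = 22; elaborate interior gives 62 − 34 = 28. Would deviate. ✗
Try high-quality → plain interior, low-quality → elaborate interior:
  Under separation the diner infers type exactly: plain interior → high-quality (pays 62), elaborate interior → low-quality (pays 24).
  High-quality: plain interior gives 62 − 1 = 61; elaborate interior gives 24 − 12 = 12. No deviation. ✓
  Low-quality: elaborate interior gives 24 − 34 = -10; plain interior gives 62 − 2 = 60. Would deviate. ✗
Neither assignment is incentive-compatible.

None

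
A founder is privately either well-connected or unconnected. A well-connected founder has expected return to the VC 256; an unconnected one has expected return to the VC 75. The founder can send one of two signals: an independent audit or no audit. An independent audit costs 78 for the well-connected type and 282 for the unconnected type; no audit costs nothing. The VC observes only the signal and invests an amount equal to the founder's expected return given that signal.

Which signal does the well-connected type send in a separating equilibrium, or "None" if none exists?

audit

Try well-connected → audit, unconnected → no audit:
  If types separate, audit earns payment 256 and no audit earns 75.
  Well-connected: audit gives 256 − 78 = 178; no audit gives 75 − 0 = 75. No deviation. ✓
  Unconnected: no audit gives 75 − 0 = 75; audit gives 256 − 282 = -26. No deviation. ✓
Both hold — the well-connected type sends audit.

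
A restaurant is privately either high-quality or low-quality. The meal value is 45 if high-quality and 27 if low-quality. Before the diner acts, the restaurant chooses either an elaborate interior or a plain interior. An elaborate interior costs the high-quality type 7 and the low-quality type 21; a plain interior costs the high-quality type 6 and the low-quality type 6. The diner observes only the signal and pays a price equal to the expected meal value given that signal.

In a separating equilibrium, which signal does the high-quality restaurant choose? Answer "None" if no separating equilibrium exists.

Try high-quality → elaborate interior, low-quality → plain interior:
  If types separate, elaborate interior earns payment 45 and plain interior earns 27.
  High-quality: elaborate interior gives 45 − 7 = 38; plain interior gives 27 − 6 = 21. No deviation. ✓
  Low-quality: plain interior gives 27 − 6 = 21; elaborate interior gives 45 − 21 = 24. Would deviate. ✗
Try high-quality → plain interior, low-quality → elaborate interior:
  If types separate, plain interior earns payment 45 and elaborate interior earns 27.
  High-quality: plain interior gives 45 − 6 = 39; elaborate interior gives 27 − 7 = 20. No deviation. ✓
  Low-quality: elaborate interior gives 27 − 21 = 6; plain interior gives 45 − 6 = 39. Would deviate. ✗
Neither assignment is incentive-compatible.

None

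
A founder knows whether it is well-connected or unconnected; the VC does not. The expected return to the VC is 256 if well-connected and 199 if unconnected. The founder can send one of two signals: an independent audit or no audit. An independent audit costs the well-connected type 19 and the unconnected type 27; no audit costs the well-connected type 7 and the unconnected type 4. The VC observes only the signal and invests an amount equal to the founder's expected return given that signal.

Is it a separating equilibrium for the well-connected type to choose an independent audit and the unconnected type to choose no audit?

If types separate, audit earns payment 256 and no audit earns 199.
Well-connected: audit gives 256 − 19 = 237; no audit gives 199 − 7 = 192. No deviation. ✓
Unconnected: no audit gives 199 − 4 = 195; audit gives 256 − 27 = 229. Would deviate. ✗

No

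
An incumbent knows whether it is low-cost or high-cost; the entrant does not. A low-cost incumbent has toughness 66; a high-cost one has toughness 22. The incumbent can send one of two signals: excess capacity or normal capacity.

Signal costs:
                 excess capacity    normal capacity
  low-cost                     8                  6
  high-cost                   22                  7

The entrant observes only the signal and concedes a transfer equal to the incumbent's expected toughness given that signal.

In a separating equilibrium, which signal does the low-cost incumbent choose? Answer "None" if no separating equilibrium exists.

Try low-cost → excess capacity, high-cost → normal capacity:
  Under separation the entrant infers type exactly: excess capacity → low-cost (pays 66), normal capacity → high-cost (pays 22).
  Low-cost: excess capacity gives 66 − 8 = 58; normal capacity gives 22 − 6 = 16. No deviation. ✓
  High-cost: normal capacity gives 22 − 7 = 15; excess capacity gives 66 − 22 = 44. Would deviate. ✗
Try low-cost → normal capacity, high-cost → excess capacity:
  Under separation the entrant infers type exactly: normal capacity → low-cost (pays 66), excess capacity → high-cost (pays 22).
  Low-cost: normal capacity gives 66 − 6 = 60; excess capacity gives 22 − 8 = 14. No deviation. ✓
  High-cost: excess capacity gives 22 − 22 = 0; normal capacity gives 66 − 7 = 59. Would deviate. ✗
Neither assignment is incentive-compatible.

None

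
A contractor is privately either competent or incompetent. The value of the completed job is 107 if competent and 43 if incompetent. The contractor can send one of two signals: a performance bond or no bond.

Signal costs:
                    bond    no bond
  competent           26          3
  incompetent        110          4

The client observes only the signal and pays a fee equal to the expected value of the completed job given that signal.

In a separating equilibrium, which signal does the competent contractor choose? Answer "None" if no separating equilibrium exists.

Try competent → bond, incompetent → no bond:
  Under separation the client infers type exactly: bond → competent (pays 107), no bond → incompetent (pays 43).
  Competent: bond gives 107 − 26 = 81; no bond gives 43 − 3 = 40. No deviation. ✓
  Incompetent: no bond gives 43 − 4 = 39; bond gives 107 − 110 = -3. No deviation. ✓
Both hold — the competent type sends bond.

bond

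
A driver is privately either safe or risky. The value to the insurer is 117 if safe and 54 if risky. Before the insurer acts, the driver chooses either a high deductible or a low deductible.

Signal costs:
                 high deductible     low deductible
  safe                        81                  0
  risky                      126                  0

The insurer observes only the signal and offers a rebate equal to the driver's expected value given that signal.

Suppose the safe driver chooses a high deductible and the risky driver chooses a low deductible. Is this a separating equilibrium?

Under separation the insurer infers type exactly: high deductible → safe (pays 117), low deductible → risky (pays 54).
Safe: high deductible gives 117 − 81 = 36; low deductible gives 54 − 0 = 54. Would deviate. ✗
Risky: low deductible gives 54 − 0 = 54; high deductible gives 117 − 126 = -9. No deviation. ✓

No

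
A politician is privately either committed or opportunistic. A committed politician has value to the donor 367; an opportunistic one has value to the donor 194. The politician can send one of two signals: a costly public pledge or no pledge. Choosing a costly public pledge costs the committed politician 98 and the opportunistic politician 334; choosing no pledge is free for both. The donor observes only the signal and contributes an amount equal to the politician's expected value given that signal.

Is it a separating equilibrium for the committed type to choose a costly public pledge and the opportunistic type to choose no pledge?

Yes

If types separate, pledge earns payment 367 and no pledge earns 194.
Committed: pledge gives 367 − 98 = 269; no pledge gives 194 − 0 = 194. No deviation. ✓
Opportunistic: no pledge gives 194 − 0 = 194; pledge gives 367 − 334 = 33. No deviation. ✓
Both incentive constraints hold.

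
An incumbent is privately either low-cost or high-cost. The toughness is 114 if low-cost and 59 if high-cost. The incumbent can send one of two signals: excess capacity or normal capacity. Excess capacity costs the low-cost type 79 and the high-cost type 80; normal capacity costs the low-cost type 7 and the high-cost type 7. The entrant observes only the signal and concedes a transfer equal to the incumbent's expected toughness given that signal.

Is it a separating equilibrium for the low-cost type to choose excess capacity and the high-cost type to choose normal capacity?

No

If types separate, excess capacity earns payment 114 and normal capacity earns 59.
Low-cost: excess capacity gives 114 − 79 = 35; normal capacity gives 59 − 7 = 52. Would deviate. ✗
High-cost: normal capacity gives 59 − 7 = 52; excess capacity gives 114 − 80 = 34. No deviation. ✓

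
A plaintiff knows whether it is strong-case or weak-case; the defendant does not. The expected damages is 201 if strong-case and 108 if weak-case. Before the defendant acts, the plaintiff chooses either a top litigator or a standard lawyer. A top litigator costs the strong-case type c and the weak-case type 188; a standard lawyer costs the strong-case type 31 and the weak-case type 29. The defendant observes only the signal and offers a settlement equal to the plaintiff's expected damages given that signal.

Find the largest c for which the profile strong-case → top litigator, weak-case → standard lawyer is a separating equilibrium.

124

Under separation: top litigator → strong-case (pays 201); standard lawyer → weak-case (pays 108).
Weak-case: 108 − 29 = 79 ≥ 201 − 188 = 13. Holds regardless of c. ✓
Strong-case: 201 − c ≥ 108 − 31, so c ≤ 201 − 77 = 124.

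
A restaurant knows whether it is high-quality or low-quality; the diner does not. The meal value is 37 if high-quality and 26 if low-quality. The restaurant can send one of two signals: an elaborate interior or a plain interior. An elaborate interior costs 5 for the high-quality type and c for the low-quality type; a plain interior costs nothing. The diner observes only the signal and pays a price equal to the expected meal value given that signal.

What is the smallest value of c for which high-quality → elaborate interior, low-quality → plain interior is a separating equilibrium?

11

Under separation: elaborate interior → high-quality (pays 37); plain interior → low-quality (pays 26).
High-quality: 37 − 5 = 32 ≥ 26 − 0 = 26. Holds regardless of c. ✓
Low-quality: 26 − 0 ≥ 37 − c, so c ≥ 37 − 26 = 11.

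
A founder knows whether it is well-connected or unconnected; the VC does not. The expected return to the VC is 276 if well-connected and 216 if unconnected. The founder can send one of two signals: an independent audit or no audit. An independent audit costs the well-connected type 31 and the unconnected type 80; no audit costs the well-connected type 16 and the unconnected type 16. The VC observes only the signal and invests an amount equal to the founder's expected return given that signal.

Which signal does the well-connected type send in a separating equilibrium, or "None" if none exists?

Try well-connected → audit, unconnected → no audit:
  If types separate, audit earns payment 276 and no audit earns 216.
  Well-connected: audit gives 276 − 31 = 245; no audit gives 216 − 16 = 200. No deviation. ✓
  Unconnected: no audit gives 216 − 16 = 200; audit gives 276 − 80 = 196. No deviation. ✓
Both hold — the well-connected type sends audit.

audit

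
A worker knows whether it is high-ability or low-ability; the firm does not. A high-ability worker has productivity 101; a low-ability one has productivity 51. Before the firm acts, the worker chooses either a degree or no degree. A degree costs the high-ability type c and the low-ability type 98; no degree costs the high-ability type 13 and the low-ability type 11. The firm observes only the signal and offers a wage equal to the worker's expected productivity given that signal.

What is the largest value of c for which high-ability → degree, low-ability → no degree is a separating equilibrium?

Under separation: degree → high-ability (pays 101); no degree → low-ability (pays 51).
Low-ability: 51 − 11 = 40 ≥ 101 − 98 = 3. Holds regardless of c. ✓
High-ability: 101 − c ≥ 51 − 13, so c ≤ 101 − 38 = 63.

63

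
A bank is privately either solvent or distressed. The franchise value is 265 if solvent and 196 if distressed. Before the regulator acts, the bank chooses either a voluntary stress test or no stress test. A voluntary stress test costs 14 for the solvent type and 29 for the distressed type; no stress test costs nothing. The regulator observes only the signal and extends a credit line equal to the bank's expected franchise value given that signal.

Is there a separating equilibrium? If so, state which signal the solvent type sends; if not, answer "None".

Try solvent → stress test, distressed → no stress test:
  Under separation the regulator infers type exactly: stress test → solvent (pays 265), no stress test → distressed (pays 196).
  Solvent: stress test gives 265 − 14 = 251; no stress test gives 196 − 0 = 196. No deviation. ✓
  Distressed: no stress test gives 196 − 0 = 196; stress test gives 265 − 29 = 236. Would deviate. ✗
Try solvent → no stress test, distressed → stress test:
  Under separation the regulator infers type exactly: no stress test → solvent (pays 265), stress test → distressed (pays 196).
  Solvent: no stress test gives 265 − 0 = 265; stress test gives 196 − 14 = 182. No deviation. ✓
  Distressed: stress test gives 196 − 29 = 167; no stress test gives 265 − 0 = 265. Would deviate. ✗
Neither assignment is incentive-compatible.

None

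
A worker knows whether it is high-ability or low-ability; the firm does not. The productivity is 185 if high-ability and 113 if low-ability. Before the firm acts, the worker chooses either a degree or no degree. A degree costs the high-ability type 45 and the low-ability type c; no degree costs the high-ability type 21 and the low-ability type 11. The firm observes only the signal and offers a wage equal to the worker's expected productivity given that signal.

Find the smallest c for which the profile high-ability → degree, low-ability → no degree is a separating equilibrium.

83

Under separation: degree → high-ability (pays 185); no degree → low-ability (pays 113).
High-ability: 185 − 45 = 140 ≥ 113 − 21 = 92. Holds regardless of c. ✓
Low-ability: 113 − 11 ≥ 185 − c, so c ≥ 185 − 102 = 83.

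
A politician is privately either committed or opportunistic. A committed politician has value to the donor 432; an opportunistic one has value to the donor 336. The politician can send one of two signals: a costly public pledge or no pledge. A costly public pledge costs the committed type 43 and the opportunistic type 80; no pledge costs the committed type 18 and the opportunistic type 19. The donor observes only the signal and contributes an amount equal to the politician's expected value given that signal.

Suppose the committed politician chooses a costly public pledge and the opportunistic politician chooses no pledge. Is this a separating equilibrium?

Under separation the donor infers type exactly: pledge → committed (pays 432), no pledge → opportunistic (pays 336).
Committed: pledge gives 432 − 43 = 389; no pledge gives 336 − 18 = 318. No deviation. ✓
Opportunistic: no pledge gives 336 − 19 = 317; pledge gives 432 − 80 = 352. Would deviate. ✗

No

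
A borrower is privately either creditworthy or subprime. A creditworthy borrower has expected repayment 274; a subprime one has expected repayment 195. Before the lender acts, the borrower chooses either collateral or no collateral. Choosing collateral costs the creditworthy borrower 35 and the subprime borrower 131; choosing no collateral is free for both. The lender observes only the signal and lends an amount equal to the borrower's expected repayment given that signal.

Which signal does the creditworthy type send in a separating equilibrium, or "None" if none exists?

Try creditworthy → collateral, subprime → no collateral:
  Under separation the lender infers type exactly: collateral → creditworthy (pays 274), no collateral → subprime (pays 195).
  Creditworthy: collateral gives 274 − 35 = 239; no collateral gives 195 − 0 = 195. No deviation. ✓
  Subprime: no collateral gives 195 − 0 = 195; collateral gives 274 − 131 = 143. No deviation. ✓
Both hold — the creditworthy type sends collateral.

collateral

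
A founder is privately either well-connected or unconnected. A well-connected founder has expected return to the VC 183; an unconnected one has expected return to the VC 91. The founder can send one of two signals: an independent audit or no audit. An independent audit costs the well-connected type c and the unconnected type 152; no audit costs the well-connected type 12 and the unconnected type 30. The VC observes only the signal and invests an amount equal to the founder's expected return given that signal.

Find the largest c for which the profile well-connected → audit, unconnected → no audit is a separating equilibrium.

104

Under separation: audit → well-connected (pays 183); no audit → unconnected (pays 91).
Unconnected: 91 − 30 = 61 ≥ 183 − 152 = 31. Holds regardless of c. ✓
Well-connected: 183 − c ≥ 91 − 12, so c ≤ 183 − 79 = 104.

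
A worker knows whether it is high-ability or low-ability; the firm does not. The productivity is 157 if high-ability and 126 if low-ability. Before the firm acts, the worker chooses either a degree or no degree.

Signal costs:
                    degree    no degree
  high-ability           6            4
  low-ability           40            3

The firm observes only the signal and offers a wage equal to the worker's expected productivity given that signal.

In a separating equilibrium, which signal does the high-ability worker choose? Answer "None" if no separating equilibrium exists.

Try high-ability → degree, low-ability → no degree:
  If types separate, degree earns payment 157 and no degree earns 126.
  High-ability: degree gives 157 − 6 = 151; no degree gives 126 − 4 = 122. No deviation. ✓
  Low-ability: no degree gives 126 − 3 = 123; degree gives 157 − 40 = 117. No deviation. ✓
Both hold — the high-ability type sends degree.

degree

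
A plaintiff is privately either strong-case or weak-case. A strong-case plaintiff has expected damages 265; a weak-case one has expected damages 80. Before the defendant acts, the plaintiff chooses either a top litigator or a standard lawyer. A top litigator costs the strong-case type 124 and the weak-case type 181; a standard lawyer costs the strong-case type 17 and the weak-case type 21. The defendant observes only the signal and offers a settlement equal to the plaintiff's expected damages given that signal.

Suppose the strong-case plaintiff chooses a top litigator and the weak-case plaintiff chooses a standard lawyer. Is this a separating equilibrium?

Under separation the defendant infers type exactly: top litigator → strong-case (pays 265), standard lawyer → weak-case (pays 80).
Strong-case: top litigator gives 265 − 124 = 141; standard lawyer gives 80 − 17 = 63. No deviation. ✓
Weak-case: standard lawyer gives 80 − 21 = 59; top litigator gives 265 − 181 = 84. Would deviate. ✗

No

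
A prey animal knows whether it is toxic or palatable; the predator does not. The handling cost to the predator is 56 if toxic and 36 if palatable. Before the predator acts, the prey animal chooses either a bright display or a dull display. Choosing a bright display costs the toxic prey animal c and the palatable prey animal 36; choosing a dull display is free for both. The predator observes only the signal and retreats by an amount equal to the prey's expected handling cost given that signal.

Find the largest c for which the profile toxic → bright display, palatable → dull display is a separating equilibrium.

20

Under separation: bright display → toxic (pays 56); dull display → palatable (pays 36).
Palatable: 36 − 0 = 36 ≥ 56 − 36 = 20. Holds regardless of c. ✓
Toxic: 56 − c ≥ 36 − 0, so c ≤ 56 − 36 = 20.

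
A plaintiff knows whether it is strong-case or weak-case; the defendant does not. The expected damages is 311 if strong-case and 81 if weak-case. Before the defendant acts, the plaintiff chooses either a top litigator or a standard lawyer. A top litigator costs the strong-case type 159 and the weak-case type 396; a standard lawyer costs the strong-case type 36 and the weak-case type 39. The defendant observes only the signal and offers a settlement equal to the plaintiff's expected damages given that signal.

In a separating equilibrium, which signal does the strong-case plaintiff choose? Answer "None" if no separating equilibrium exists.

top litigator

Try strong-case → top litigator, weak-case → standard lawyer:
  If types separate, top litigator earns payment 311 and standard lawyer earns 81.
  Strong-case: top litigator gives 311 − 159 = 152; standard lawyer gives 81 − 36 = 45. No deviation. ✓
  Weak-case: standard lawyer gives 81 − 39 = 42; top litigator gives 311 − 396 = -85. No deviation. ✓
Both hold — the strong-case type sends top litigator.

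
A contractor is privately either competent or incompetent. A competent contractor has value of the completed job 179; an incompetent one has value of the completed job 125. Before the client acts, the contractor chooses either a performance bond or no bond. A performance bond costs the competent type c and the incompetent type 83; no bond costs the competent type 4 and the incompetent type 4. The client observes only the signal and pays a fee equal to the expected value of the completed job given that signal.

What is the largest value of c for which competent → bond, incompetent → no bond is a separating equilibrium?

Under separation: bond → competent (pays 179); no bond → incompetent (pays 125).
Incompetent: 125 − 4 = 121 ≥ 179 − 83 = 96. Holds regardless of c. ✓
Competent: 179 − c ≥ 125 − 4, so c ≤ 179 − 121 = 58.

58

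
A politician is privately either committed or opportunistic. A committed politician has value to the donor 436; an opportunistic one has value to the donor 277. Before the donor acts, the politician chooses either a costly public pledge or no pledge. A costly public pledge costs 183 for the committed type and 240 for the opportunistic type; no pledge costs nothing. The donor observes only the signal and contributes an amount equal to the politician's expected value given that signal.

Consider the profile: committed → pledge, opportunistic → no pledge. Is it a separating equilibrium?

Under separation the donor infers type exactly: pledge → committed (pays 436), no pledge → opportunistic (pays 277).
Committed: pledge gives 436 − 183 = 253; no pledge gives 277 − 0 = 277. Would deviate. ✗
Opportunistic: no pledge gives 277 − 0 = 277; pledge gives 436 − 240 = 196. No deviation. ✓

No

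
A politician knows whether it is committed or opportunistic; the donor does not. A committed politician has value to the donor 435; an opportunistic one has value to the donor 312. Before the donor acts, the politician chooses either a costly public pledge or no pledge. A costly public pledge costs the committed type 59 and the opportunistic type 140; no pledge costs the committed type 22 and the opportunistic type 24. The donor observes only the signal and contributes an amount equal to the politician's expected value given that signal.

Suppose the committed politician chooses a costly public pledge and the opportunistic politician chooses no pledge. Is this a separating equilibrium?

No

If types separate, pledge earns payment 435 and no pledge earns 312.
Committed: pledge gives 435 − 59 = 376; no pledge gives 312 − 22 = 290. No deviation. ✓
Opportunistic: no pledge gives 312 − 24 = 288; pledge gives 435 − 140 = 295. Would deviate. ✗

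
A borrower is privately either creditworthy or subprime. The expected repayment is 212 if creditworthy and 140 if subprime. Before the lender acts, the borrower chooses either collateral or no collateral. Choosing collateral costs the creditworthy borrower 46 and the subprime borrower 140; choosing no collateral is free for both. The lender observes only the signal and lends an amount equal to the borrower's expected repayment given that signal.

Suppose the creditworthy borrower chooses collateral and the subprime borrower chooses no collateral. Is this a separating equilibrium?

Yes

Under separation the lender infers type exactly: collateral → creditworthy (pays 212), no collateral → subprime (pays 140).
Creditworthy: collateral gives 212 − 46 = 166; no collateral gives 140 − 0 = 140. No deviation. ✓
Subprime: no collateral gives 140 − 0 = 140; collateral gives 212 − 140 = 72. No deviation. ✓
Both incentive constraints hold.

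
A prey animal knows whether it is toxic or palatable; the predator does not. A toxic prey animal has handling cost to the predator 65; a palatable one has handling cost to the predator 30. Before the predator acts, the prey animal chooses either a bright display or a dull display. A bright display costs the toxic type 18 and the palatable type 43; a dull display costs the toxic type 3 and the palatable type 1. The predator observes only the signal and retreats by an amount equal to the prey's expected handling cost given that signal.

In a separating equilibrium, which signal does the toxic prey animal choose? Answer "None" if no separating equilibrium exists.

Try toxic → bright display, palatable → dull display:
  If types separate, bright display earns payment 65 and dull display earns 30.
  Toxic: bright display gives 65 − 18 = 47; dull display gives 30 − 3 = 27. No deviation. ✓
  Palatable: dull display gives 30 − 1 = 29; bright display gives 65 − 43 = 22. No deviation. ✓
Both hold — the toxic type sends bright display.

bright display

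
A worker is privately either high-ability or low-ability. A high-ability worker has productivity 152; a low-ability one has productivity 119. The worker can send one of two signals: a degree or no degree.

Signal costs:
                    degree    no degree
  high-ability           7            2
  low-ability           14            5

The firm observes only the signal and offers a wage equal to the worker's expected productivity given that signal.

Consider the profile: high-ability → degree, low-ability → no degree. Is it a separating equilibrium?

No

If types separate, degree earns payment 152 and no degree earns 119.
High-ability: degree gives 152 − 7 = 145; no degree gives 119 − 2 = 117. No deviation. ✓
Low-ability: no degree gives 119 − 5 = 114; degree gives 152 − 14 = 138. Would deviate. ✗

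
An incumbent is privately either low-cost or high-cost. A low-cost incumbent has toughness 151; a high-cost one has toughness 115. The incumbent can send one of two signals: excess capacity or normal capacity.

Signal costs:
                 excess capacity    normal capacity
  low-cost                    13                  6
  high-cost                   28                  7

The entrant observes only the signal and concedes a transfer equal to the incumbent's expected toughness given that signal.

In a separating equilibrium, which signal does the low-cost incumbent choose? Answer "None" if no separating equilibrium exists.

Try low-cost → excess capacity, high-cost → normal capacity:
  Under separation the entrant infers type exactly: excess capacity → low-cost (pays 151), normal capacity → high-cost (pays 115).
  Low-cost: excess capacity gives 151 − 13 = 138; normal capacity gives 115 − 6 = 109. No deviation. ✓
  High-cost: normal capacity gives 115 − 7 = 108; excess capacity gives 151 − 28 = 123. Would deviate. ✗
Try low-cost → normal capacity, high-cost → excess capacity:
  Under separation the entrant infers type exactly: normal capacity → low-cost (pays 151), excess capacity → high-cost (pays 115).
  Low-cost: normal capacity gives 151 − 6 = 145; excess capacity gives 115 − 13 = 102. No deviation. ✓
  High-cost: excess capacity gives 115 − 28 = 87; normal capacity gives 151 − 7 = 144. Would deviate. ✗
Neither assignment is incentive-compatible.

None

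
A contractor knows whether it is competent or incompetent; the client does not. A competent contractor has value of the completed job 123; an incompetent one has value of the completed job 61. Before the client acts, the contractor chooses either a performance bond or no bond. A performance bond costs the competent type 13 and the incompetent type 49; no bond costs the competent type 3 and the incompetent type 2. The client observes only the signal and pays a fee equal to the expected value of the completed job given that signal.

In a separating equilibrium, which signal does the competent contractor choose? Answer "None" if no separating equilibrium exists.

Try competent → bond, incompetent → no bond:
  Under separation the client infers type exactly: bond → competent (pays 123), no bond → incompetent (pays 61).
  Competent: bond gives 123 − 13 = 110; no bond gives 61 − 3 = 58. No deviation. ✓
  Incompetent: no bond gives 61 − 2 = 59; bond gives 123 − 49 = 74. Would deviate. ✗
Try competent → no bond, incompetent → bond:
  Under separation the client infers type exactly: no bond → competent (pays 123), bond → incompetent (pays 61).
  Competent: no bond gives 123 − 3 = 120; bond gives 61 − 13 = 48. No deviation. ✓
  Incompetent: bond gives 61 − 49 = 12; no bond gives 123 − 2 = 121. Would deviate. ✗
Neither assignment is incentive-compatible.

None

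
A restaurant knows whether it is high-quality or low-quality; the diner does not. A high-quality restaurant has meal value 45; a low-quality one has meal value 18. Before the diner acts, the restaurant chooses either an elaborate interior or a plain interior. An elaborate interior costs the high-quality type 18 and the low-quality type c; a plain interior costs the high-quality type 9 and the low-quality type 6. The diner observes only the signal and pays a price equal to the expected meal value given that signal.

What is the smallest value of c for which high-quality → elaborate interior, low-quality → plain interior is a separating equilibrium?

Under separation: elaborate interior → high-quality (pays 45); plain interior → low-quality (pays 18).
High-quality: 45 − 18 = 27 ≥ 18 − 9 = 9. Holds regardless of c. ✓
Low-quality: 18 − 6 ≥ 45 − c, so c ≥ 45 − 12 = 33.

33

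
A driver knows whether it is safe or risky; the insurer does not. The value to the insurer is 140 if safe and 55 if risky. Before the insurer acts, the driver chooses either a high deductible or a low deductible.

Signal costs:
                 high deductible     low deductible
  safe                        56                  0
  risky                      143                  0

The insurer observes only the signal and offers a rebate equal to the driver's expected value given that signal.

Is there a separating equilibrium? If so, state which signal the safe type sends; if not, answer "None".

Try safe → high deductible, risky → low deductible:
  If types separate, high deductible earns payment 140 and low deductible earns 55.
  Safe: high deductible gives 140 − 56 = 84; low deductible gives 55 − 0 = 55. No deviation. ✓
  Risky: low deductible gives 55 − 0 = 55; high deductible gives 140 − 143 = -3. No deviation. ✓
Both hold — the safe type sends high deductible.

high deductible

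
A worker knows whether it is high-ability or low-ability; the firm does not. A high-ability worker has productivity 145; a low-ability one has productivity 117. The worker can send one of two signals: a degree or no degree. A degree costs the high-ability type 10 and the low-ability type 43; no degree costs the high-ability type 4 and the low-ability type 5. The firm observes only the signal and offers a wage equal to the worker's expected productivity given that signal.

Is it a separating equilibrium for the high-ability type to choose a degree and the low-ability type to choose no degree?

If types separate, degree earns payment 145 and no degree earns 117.
High-ability: degree gives 145 − 10 = 135; no degree gives 117 − 4 = 113. No deviation. ✓
Low-ability: no degree gives 117 − 5 = 112; degree gives 145 − 43 = 102. No deviation. ✓
Neither type gains from mimicking the other.

Yes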